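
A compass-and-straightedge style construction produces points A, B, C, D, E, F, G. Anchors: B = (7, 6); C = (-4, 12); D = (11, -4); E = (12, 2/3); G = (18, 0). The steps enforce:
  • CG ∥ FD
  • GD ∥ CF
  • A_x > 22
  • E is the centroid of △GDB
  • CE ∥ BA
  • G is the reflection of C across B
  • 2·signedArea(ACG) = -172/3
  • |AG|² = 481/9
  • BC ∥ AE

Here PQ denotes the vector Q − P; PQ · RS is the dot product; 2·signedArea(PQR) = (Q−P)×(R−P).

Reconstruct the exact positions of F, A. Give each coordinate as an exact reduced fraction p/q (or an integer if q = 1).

1. F_x = -11  [CG ∥ FD ∩ GD ∥ CF]
2. F_y = 8  [CG ∥ FD ∩ GD ∥ CF]
   → F = (-11, 8)
3. A_x = 23  [BC ∥ AE ∩ CE ∥ BA]
4. A_y = -16/3  [BC ∥ AE ∩ CE ∥ BA]
   → A = (23, -16/3)

A = (23, -16/3)
F = (-11, 8)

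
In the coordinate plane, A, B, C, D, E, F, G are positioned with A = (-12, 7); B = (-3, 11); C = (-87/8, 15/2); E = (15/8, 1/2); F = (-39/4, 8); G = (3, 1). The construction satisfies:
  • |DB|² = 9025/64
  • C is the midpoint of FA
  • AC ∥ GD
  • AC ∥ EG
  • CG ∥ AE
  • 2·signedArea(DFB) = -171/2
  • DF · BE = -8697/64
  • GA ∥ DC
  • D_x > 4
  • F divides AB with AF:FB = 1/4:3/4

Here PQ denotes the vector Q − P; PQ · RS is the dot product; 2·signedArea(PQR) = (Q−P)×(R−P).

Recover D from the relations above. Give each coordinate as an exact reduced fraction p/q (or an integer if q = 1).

1. D_x = 33/8  [GA ∥ DC ∩ AC ∥ GD]
2. D_y = 3/2  [GA ∥ DC ∩ AC ∥ GD]
   → D = (33/8, 3/2)

D = (33/8, 3/2)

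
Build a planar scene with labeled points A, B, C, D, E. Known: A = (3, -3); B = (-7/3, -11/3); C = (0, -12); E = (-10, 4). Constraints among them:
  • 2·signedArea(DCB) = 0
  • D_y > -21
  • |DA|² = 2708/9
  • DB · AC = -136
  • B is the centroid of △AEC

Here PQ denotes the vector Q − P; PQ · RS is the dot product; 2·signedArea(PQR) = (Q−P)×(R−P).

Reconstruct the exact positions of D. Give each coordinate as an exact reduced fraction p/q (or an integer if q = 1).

D = (7/3, -61/3)

1. D_x = 7/3  [2·signedArea(DCB) = 0 ∩ DB · AC = -136]
2. D_y = -61/3  [2·signedArea(DCB) = 0 ∩ DB · AC = -136]
   → D = (7/3, -61/3)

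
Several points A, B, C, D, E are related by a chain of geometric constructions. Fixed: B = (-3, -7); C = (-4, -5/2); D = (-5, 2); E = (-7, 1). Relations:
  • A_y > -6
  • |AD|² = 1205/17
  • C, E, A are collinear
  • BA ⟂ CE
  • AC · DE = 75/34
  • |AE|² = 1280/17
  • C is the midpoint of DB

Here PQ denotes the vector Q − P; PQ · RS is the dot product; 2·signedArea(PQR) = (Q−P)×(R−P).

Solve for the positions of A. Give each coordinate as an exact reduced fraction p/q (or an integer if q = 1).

A = (-23/17, -95/17)

1. A_x = -23/17  [C, E, A are collinear ∩ BA ⟂ CE]
2. A_y = -95/17  [C, E, A are collinear ∩ BA ⟂ CE]
   → A = (-23/17, -95/17)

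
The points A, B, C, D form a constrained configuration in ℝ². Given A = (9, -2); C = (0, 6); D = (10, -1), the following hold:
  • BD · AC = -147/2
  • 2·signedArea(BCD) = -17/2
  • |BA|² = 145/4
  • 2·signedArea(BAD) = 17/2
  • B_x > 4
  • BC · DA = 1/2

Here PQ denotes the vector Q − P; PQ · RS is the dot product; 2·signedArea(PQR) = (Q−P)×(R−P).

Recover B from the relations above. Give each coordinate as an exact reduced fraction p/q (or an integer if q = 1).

B = (9/2, 2)

1. B_x = 9/2  [2·signedArea(BAD) = 17/2 ∩ 2·signedArea(BCD) = -17/2]
2. B_y = 2  [2·signedArea(BAD) = 17/2 ∩ 2·signedArea(BCD) = -17/2]
   → B = (9/2, 2)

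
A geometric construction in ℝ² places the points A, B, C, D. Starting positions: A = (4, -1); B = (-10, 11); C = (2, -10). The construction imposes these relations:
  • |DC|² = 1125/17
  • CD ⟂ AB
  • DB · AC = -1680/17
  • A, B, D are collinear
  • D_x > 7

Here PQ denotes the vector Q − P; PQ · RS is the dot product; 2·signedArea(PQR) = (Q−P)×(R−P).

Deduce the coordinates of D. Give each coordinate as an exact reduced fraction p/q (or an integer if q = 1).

D = (124/17, -65/17)

1. D_x = 124/17  [A, B, D are collinear ∩ CD ⟂ AB]
2. D_y = -65/17  [A, B, D are collinear ∩ CD ⟂ AB]
   → D = (124/17, -65/17)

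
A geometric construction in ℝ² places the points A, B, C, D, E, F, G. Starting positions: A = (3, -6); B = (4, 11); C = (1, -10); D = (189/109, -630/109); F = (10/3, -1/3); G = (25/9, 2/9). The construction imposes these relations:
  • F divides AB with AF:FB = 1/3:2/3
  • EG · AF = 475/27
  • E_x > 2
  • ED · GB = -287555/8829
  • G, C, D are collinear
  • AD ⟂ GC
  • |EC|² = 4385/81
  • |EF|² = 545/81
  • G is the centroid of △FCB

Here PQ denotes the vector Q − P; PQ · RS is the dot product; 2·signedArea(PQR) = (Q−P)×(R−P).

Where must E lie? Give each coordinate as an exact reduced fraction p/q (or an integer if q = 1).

E = (26/9, -26/9)

1. E_x = 26/9  [EG · AF = 475/27 ∩ ED · GB = -287555/8829]
2. E_y = -26/9  [EG · AF = 475/27 ∩ ED · GB = -287555/8829]
   → E = (26/9, -26/9)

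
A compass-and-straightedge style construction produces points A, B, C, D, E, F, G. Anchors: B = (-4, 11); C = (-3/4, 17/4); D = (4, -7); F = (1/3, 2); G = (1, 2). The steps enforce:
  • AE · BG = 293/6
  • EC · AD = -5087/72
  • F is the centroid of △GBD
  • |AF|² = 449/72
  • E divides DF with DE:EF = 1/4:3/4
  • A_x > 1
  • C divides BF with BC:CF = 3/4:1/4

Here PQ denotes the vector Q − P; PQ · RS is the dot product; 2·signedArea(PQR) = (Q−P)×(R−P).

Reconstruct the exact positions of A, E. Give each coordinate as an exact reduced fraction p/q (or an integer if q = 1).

A = (17/12, -1/4)
E = (37/12, -19/4)

1. E_x = 37/12  [E divides DF with DE:EF = 1/4:3/4]
2. E_y = -19/4  [E divides DF with DE:EF = 1/4:3/4]
   → E = (37/12, -19/4)
3. A_x = 17/12  [AE · BG = 293/6 ∩ EC · AD = -5087/72]
4. A_y = -1/4  [AE · BG = 293/6 ∩ EC · AD = -5087/72]
   → A = (17/12, -1/4)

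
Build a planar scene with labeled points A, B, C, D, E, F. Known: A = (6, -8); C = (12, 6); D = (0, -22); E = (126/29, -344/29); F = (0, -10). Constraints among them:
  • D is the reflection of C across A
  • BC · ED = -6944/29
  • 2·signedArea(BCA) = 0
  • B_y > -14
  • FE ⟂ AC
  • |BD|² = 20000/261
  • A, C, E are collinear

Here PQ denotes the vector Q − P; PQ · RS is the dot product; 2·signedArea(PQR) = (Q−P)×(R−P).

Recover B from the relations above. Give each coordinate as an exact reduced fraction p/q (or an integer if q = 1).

B = (100/29, -1214/87)

1. B_x = 100/29  [2·signedArea(BCA) = 0 ∩ BC · ED = -6944/29]
2. B_y = -1214/87  [2·signedArea(BCA) = 0 ∩ BC · ED = -6944/29]
   → B = (100/29, -1214/87)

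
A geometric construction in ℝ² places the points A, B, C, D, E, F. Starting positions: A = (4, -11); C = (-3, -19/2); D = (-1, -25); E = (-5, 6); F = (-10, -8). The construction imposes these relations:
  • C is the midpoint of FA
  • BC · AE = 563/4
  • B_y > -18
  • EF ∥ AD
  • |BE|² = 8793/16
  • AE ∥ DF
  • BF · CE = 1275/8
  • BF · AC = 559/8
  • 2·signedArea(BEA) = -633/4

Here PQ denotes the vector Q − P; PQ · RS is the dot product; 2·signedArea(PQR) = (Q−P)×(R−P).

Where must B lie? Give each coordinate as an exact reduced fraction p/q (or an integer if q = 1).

1. B_x = -2  [BF · CE = 1275/8 ∩ BC · AE = 563/4]
2. B_y = -69/4  [BF · CE = 1275/8 ∩ BC · AE = 563/4]
   → B = (-2, -69/4)

B = (-2, -69/4)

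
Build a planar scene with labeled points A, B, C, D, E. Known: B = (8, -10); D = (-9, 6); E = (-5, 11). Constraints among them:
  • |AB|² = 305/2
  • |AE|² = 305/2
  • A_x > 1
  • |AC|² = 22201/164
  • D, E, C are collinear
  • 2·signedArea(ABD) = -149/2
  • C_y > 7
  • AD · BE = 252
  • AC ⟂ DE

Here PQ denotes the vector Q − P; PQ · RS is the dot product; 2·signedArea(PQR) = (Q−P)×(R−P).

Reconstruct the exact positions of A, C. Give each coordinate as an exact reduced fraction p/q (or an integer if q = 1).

A = (3/2, 1/2)
C = (-311/41, 637/82)

1. A_x = 3/2  [AD · BE = 252 ∩ 2·signedArea(ABD) = -149/2]
2. A_y = 1/2  [AD · BE = 252 ∩ 2·signedArea(ABD) = -149/2]
   → A = (3/2, 1/2)
3. C_x = -311/41  [D, E, C are collinear ∩ AC ⟂ DE]
4. C_y = 637/82  [D, E, C are collinear ∩ AC ⟂ DE]
   → C = (-311/41, 637/82)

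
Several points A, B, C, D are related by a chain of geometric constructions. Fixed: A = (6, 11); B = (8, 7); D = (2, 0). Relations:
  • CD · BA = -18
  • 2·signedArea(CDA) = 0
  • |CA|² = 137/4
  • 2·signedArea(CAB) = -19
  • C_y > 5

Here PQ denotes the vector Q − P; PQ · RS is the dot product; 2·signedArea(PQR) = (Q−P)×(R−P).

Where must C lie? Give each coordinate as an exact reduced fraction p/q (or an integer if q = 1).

C = (4, 11/2)

1. C_x = 4  [2·signedArea(CDA) = 0 ∩ CD · BA = -18]
2. C_y = 11/2  [2·signedArea(CDA) = 0 ∩ CD · BA = -18]
   → C = (4, 11/2)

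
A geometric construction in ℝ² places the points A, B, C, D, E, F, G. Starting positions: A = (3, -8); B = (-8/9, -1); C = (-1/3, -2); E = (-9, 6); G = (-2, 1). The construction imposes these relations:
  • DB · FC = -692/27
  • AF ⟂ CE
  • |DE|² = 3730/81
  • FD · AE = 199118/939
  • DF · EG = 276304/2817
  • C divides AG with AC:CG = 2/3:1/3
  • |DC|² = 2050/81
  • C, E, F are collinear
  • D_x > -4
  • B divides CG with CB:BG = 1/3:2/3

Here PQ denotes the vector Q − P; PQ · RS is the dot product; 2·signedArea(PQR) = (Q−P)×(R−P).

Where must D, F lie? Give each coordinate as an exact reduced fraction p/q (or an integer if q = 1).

1. F_x = 1395/313  [C, E, F are collinear ∩ AF ⟂ CE]
2. F_y = -2010/313  [C, E, F are collinear ∩ AF ⟂ CE]
   → F = (1395/313, -2010/313)
3. D_x = -34/9  [DF · EG = 276304/2817 ∩ FD · AE = 199118/939]
4. D_y = 5/3  [DF · EG = 276304/2817 ∩ FD · AE = 199118/939]
   → D = (-34/9, 5/3)

D = (-34/9, 5/3)
F = (1395/313, -2010/313)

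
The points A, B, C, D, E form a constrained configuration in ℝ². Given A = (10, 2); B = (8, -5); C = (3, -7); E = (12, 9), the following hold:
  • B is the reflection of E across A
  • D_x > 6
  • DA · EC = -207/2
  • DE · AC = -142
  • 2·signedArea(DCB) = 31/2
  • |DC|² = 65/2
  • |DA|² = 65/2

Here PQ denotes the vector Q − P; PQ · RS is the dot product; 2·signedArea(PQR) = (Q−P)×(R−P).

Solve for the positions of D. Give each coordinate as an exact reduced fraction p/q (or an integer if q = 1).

1. D_x = 13/2  [DA · EC = -207/2 ∩ 2·signedArea(DCB) = 31/2]
2. D_y = -5/2  [DA · EC = -207/2 ∩ 2·signedArea(DCB) = 31/2]
   → D = (13/2, -5/2)

D = (13/2, -5/2)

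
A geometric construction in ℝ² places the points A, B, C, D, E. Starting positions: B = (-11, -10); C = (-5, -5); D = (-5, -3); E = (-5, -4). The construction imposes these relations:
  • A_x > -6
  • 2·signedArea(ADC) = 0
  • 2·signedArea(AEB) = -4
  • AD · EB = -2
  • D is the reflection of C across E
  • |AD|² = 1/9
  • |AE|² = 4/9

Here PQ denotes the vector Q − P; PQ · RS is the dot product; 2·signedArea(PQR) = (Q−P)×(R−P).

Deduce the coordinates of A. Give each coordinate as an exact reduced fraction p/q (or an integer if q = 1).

A = (-5, -10/3)

1. A_x = -5  [2·signedArea(ADC) = 0 ∩ AD · EB = -2]
2. A_y = -10/3  [2·signedArea(ADC) = 0 ∩ AD · EB = -2]
   → A = (-5, -10/3)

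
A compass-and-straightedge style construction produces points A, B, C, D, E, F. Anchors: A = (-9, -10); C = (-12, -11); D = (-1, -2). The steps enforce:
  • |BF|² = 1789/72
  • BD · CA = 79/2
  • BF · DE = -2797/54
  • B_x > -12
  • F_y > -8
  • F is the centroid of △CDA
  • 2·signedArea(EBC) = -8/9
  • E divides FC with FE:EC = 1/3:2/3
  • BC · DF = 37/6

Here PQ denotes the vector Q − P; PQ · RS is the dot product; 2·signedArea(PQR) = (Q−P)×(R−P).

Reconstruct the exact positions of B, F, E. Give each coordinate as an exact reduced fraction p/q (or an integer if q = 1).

1. F_x = -22/3  [F is the centroid of △CDA]
2. F_y = -23/3  [F is the centroid of △CDA]
   → F = (-22/3, -23/3)
3. E_x = -80/9  [E divides FC with FE:EC = 1/3:2/3]
4. E_y = -79/9  [E divides FC with FE:EC = 1/3:2/3]
   → E = (-80/9, -79/9)
5. B_x = -45/4  [BD · CA = 79/2 ∩ BF · DE = -2797/54]
6. B_y = -43/4  [BD · CA = 79/2 ∩ BF · DE = -2797/54]
   → B = (-45/4, -43/4)

B = (-45/4, -43/4)
E = (-80/9, -79/9)
F = (-22/3, -23/3)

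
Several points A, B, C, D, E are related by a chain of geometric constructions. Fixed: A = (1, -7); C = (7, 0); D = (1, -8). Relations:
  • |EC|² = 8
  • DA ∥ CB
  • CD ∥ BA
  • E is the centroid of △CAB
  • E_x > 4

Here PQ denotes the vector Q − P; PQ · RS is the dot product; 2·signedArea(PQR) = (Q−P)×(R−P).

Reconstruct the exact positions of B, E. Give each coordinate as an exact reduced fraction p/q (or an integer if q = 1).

1. B_x = 7  [CD ∥ BA ∩ DA ∥ CB]
2. B_y = 1  [CD ∥ BA ∩ DA ∥ CB]
   → B = (7, 1)
3. E_x = 5  [E is the centroid of △CAB]
4. E_y = -2  [E is the centroid of △CAB]
   → E = (5, -2)

B = (7, 1)
E = (5, -2)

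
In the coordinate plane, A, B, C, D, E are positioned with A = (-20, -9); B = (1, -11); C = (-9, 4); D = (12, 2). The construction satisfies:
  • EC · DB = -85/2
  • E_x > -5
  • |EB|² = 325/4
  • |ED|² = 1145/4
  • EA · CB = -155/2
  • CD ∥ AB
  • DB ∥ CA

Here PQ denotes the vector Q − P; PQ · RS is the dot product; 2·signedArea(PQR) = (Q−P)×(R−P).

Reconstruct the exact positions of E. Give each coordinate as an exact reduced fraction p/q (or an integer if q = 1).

1. E_x = -4  [EC · DB = -85/2 ∩ EA · CB = -155/2]
2. E_y = -7/2  [EC · DB = -85/2 ∩ EA · CB = -155/2]
   → E = (-4, -7/2)

E = (-4, -7/2)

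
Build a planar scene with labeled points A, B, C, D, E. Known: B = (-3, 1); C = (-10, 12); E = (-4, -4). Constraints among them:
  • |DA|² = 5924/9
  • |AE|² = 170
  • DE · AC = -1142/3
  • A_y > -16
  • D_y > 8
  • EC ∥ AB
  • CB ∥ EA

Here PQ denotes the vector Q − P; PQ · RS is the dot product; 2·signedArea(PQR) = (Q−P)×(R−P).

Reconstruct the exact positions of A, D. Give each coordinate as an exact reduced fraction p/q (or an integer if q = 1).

A = (3, -15)
D = (-23/3, 25/3)

1. A_x = 3  [EC ∥ AB ∩ CB ∥ EA]
2. A_y = -15  [EC ∥ AB ∩ CB ∥ EA]
   → A = (3, -15)
3. D_x = -23/3  [line 13·x + -27·y + 974/3 = 0 ∩ |DA|² = 5924/9]
4. D_y = 25/3  [line 13·x + -27·y + 974/3 = 0 ∩ |DA|² = 5924/9]
   → D = (-23/3, 25/3)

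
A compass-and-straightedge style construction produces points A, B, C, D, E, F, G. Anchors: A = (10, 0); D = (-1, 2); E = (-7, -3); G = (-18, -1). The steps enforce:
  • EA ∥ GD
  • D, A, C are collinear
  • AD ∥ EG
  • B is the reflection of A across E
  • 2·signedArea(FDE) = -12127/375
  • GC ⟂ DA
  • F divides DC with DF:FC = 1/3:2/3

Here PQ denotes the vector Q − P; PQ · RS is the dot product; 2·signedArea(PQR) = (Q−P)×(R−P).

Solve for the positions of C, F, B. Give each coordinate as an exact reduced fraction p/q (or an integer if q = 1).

B = (-24, -6)
C = (-2116/125, 612/125)
F = (-2366/375, 1112/375)

1. C_x = -2116/125  [D, A, C are collinear ∩ GC ⟂ DA]
2. C_y = 612/125  [D, A, C are collinear ∩ GC ⟂ DA]
   → C = (-2116/125, 612/125)
3. F_x = -2366/375  [F divides DC with DF:FC = 1/3:2/3]
4. F_y = 1112/375  [F divides DC with DF:FC = 1/3:2/3]
   → F = (-2366/375, 1112/375)
5. B_x = -24  [B is the reflection of A across E]
6. B_y = -6  [B is the reflection of A across E]
   → B = (-24, -6)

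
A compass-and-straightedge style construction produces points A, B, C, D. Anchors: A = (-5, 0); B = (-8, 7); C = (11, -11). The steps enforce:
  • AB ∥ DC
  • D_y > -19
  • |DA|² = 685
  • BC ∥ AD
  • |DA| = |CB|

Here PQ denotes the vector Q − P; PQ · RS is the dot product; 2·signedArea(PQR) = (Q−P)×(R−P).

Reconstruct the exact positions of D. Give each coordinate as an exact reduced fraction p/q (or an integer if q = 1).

1. D_x = 14  [AB ∥ DC ∩ BC ∥ AD]
2. D_y = -18  [AB ∥ DC ∩ BC ∥ AD]
   → D = (14, -18)

D = (14, -18)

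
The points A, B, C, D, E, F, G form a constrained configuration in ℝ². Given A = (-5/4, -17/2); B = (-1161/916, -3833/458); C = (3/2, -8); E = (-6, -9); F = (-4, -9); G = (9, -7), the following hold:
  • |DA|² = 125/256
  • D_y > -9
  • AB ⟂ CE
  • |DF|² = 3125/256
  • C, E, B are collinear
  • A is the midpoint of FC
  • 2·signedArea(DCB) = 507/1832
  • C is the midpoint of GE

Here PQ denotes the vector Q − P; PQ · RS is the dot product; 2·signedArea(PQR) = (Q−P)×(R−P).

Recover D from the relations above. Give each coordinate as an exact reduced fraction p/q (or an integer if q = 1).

D = (-9/16, -67/8)

1. D_x = -9/16  [line 169/458·x + -2535/916·y + -42081/1832 = 0 ∩ |DF|² = 3125/256]
2. D_y = -67/8  [line 169/458·x + -2535/916·y + -42081/1832 = 0 ∩ |DF|² = 3125/256]
   → D = (-9/16, -67/8)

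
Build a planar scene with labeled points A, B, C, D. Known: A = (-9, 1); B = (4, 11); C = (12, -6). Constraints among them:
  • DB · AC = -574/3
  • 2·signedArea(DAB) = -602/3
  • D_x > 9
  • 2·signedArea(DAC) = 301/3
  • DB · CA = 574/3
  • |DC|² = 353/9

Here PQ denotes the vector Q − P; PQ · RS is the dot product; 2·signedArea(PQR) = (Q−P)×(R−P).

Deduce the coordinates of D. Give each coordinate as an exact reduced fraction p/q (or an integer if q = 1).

D = (28/3, -1/3)

1. D_x = 28/3  [2·signedArea(DAB) = -602/3 ∩ DB · AC = -574/3]
2. D_y = -1/3  [2·signedArea(DAB) = -602/3 ∩ DB · AC = -574/3]
   → D = (28/3, -1/3)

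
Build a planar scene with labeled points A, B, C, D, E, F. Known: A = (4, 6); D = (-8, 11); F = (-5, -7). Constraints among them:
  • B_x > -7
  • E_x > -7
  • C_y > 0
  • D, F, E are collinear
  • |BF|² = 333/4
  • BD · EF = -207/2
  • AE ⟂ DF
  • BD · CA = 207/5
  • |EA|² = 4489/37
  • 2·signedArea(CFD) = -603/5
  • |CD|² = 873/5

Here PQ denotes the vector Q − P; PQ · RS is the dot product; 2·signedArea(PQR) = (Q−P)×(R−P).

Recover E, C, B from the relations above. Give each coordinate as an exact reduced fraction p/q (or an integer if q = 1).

1. E_x = -254/37  [D, F, E are collinear ∩ AE ⟂ DF]
2. E_y = 155/37  [D, F, E are collinear ∩ AE ⟂ DF]
   → E = (-254/37, 155/37)
3. B_x = -13/2  [line -69/37·x + 414/37·y + -69/2 = 0 ∩ |BF|² = 333/4]
4. B_y = 2  [line -69/37·x + 414/37·y + -69/2 = 0 ∩ |BF|² = 333/4]
   → B = (-13/2, 2)
5. C_x = 2/5  [2·signedArea(CFD) = -603/5 ∩ BD · CA = 207/5]
6. C_y = 4/5  [2·signedArea(CFD) = -603/5 ∩ BD · CA = 207/5]
   → C = (2/5, 4/5)

B = (-13/2, 2)
C = (2/5, 4/5)
E = (-254/37, 155/37)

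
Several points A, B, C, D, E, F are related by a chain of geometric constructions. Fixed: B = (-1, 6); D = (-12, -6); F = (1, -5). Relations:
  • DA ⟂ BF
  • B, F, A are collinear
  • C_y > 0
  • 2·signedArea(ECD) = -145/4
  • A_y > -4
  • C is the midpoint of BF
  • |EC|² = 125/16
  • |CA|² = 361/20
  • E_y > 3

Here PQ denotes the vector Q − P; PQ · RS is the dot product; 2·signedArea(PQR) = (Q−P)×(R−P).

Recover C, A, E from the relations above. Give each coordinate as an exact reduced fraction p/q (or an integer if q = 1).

A = (19/25, -92/25)
C = (0, 1/2)
E = (-1/2, 13/4)

1. C_x = 0  [C is the midpoint of BF]
2. C_y = 1/2  [C is the midpoint of BF]
   → C = (0, 1/2)
3. A_x = 19/25  [B, F, A are collinear ∩ DA ⟂ BF]
4. A_y = -92/25  [B, F, A are collinear ∩ DA ⟂ BF]
   → A = (19/25, -92/25)
5. E_x = -1/2  [line 13/2·x + -12·y + 169/4 = 0 ∩ |EC|² = 125/16]
6. E_y = 13/4  [line 13/2·x + -12·y + 169/4 = 0 ∩ |EC|² = 125/16]
   → E = (-1/2, 13/4)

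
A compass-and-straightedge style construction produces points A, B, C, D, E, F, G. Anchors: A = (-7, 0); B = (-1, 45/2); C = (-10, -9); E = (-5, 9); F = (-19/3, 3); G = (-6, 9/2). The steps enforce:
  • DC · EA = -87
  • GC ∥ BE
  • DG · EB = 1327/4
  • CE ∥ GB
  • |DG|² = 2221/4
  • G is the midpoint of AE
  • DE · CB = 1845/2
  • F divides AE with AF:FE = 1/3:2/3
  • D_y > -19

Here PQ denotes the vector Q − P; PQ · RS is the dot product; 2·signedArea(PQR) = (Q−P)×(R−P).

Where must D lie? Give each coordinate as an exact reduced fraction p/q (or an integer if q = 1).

1. D_x = -13  [DE · CB = 1845/2 ∩ DG · EB = 1327/4]
2. D_y = -18  [DE · CB = 1845/2 ∩ DG · EB = 1327/4]
   → D = (-13, -18)

D = (-13, -18)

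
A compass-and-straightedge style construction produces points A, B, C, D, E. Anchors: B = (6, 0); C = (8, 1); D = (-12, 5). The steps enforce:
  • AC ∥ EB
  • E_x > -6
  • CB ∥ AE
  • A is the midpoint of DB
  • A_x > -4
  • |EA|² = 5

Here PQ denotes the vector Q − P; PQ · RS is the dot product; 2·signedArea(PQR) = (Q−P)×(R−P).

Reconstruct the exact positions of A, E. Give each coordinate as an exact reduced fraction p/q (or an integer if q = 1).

A = (-3, 5/2)
E = (-5, 3/2)

1. A_x = -3  [A is the midpoint of DB]
2. A_y = 5/2  [A is the midpoint of DB]
   → A = (-3, 5/2)
3. E_x = -5  [AC ∥ EB ∩ CB ∥ AE]
4. E_y = 3/2  [AC ∥ EB ∩ CB ∥ AE]
   → E = (-5, 3/2)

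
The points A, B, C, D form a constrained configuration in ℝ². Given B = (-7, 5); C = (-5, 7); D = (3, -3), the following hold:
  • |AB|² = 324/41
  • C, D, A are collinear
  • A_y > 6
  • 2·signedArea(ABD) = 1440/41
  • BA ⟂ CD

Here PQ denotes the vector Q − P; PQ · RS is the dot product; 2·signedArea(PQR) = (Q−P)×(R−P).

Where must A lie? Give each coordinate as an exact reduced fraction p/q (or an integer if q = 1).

1. A_x = -197/41  [C, D, A are collinear ∩ BA ⟂ CD]
2. A_y = 277/41  [C, D, A are collinear ∩ BA ⟂ CD]
   → A = (-197/41, 277/41)

A = (-197/41, 277/41)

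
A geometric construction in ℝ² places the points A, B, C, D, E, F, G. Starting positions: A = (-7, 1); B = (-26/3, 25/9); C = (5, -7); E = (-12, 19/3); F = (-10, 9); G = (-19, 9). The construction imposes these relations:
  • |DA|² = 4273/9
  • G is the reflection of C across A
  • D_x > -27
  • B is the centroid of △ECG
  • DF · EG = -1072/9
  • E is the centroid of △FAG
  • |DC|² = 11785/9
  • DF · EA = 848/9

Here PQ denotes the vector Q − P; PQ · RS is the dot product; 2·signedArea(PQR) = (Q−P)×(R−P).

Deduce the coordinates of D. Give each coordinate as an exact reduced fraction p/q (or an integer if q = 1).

D = (-26, 35/3)

1. D_x = -26  [DF · EG = -1072/9 ∩ DF · EA = 848/9]
2. D_y = 35/3  [DF · EG = -1072/9 ∩ DF · EA = 848/9]
   → D = (-26, 35/3)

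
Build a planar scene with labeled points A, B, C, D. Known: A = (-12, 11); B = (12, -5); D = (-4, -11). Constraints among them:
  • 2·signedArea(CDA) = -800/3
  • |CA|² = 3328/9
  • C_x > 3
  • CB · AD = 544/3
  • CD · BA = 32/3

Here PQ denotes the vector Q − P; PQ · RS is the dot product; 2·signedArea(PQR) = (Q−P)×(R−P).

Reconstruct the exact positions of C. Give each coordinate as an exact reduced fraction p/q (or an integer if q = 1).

1. C_x = 4  [CD · BA = 32/3 ∩ 2·signedArea(CDA) = -800/3]
2. C_y = 1/3  [CD · BA = 32/3 ∩ 2·signedArea(CDA) = -800/3]
   → C = (4, 1/3)

C = (4, 1/3)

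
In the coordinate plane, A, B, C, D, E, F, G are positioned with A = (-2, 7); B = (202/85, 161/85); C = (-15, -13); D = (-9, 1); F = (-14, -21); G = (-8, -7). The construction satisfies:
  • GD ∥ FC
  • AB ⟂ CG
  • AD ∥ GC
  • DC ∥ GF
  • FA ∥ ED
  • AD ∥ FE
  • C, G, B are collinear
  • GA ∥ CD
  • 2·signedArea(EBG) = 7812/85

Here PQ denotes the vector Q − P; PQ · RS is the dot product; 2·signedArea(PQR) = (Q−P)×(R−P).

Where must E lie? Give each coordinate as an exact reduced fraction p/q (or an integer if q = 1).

E = (-21, -27)

1. E_x = -21  [FA ∥ ED ∩ AD ∥ FE]
2. E_y = -27  [FA ∥ ED ∩ AD ∥ FE]
   → E = (-21, -27)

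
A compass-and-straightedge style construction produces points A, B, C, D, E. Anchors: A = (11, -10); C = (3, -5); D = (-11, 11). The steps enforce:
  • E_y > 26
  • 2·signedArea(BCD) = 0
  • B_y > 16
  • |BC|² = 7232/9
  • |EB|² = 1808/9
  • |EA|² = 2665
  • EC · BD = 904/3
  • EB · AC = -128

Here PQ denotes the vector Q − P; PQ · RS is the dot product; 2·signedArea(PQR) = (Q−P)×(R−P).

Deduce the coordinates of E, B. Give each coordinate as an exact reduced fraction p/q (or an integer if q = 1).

1. B_x = -47/3  [line -16·x + -14·y + -22 = 0 ∩ |BC|² = 7232/9]
2. B_y = 49/3  [line -16·x + -14·y + -22 = 0 ∩ |BC|² = 7232/9]
   → B = (-47/3, 49/3)
3. E_x = -25  [EC · BD = 904/3 ∩ EB · AC = -128]
4. E_y = 27  [EC · BD = 904/3 ∩ EB · AC = -128]
   → E = (-25, 27)

B = (-47/3, 49/3)
E = (-25, 27)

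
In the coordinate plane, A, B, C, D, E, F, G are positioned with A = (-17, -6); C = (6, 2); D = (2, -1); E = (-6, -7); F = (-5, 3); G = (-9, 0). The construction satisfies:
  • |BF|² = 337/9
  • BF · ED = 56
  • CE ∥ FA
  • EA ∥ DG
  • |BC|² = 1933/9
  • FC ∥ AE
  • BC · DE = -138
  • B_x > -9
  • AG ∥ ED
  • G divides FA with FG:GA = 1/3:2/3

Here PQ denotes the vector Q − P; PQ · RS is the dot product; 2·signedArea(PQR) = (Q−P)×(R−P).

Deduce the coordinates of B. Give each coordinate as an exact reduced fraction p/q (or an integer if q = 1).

1. B_x = -8  [line -8·x + -6·y + -78 = 0 ∩ |BF|² = 337/9]
2. B_y = -7/3  [line -8·x + -6·y + -78 = 0 ∩ |BF|² = 337/9]
   → B = (-8, -7/3)

B = (-8, -7/3)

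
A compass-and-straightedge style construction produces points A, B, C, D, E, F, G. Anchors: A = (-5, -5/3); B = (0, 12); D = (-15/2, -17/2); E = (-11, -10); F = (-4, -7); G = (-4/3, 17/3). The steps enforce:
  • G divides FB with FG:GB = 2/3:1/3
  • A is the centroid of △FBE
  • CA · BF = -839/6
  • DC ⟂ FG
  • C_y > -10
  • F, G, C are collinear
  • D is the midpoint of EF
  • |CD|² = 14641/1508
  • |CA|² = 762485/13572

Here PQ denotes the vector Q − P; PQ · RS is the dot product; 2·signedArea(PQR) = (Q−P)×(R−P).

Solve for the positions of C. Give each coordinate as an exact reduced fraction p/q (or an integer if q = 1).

1. C_x = -1678/377  [F, G, C are collinear ∩ DC ⟂ FG]
2. C_y = -6893/754  [F, G, C are collinear ∩ DC ⟂ FG]
   → C = (-1678/377, -6893/754)

C = (-1678/377, -6893/754)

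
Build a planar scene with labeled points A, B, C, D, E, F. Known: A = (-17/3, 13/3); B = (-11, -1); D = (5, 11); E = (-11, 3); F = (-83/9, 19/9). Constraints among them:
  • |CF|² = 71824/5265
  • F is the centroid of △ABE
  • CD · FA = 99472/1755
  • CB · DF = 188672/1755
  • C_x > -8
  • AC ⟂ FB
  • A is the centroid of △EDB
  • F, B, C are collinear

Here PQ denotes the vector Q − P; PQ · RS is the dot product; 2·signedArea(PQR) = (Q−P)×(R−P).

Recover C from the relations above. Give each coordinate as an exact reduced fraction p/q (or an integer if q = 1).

C = (-1441/195, 1037/195)

1. C_x = -1441/195  [F, B, C are collinear ∩ AC ⟂ FB]
2. C_y = 1037/195  [F, B, C are collinear ∩ AC ⟂ FB]
   → C = (-1441/195, 1037/195)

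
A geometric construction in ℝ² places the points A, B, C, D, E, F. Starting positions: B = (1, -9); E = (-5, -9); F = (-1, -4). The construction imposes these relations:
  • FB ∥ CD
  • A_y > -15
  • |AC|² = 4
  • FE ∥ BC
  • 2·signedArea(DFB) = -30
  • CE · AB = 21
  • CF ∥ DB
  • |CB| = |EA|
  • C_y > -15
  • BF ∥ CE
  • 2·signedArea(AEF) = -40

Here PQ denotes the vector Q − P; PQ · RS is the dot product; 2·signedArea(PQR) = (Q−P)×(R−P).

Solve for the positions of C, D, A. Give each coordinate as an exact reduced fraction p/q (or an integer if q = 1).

A = (-1, -14)
C = (-3, -14)
D = (-1, -19)

1. C_x = -3  [BF ∥ CE ∩ FE ∥ BC]
2. C_y = -14  [BF ∥ CE ∩ FE ∥ BC]
   → C = (-3, -14)
3. D_x = -1  [CF ∥ DB ∩ FB ∥ CD]
4. D_y = -19  [CF ∥ DB ∩ FB ∥ CD]
   → D = (-1, -19)
5. A_x = -1  [2·signedArea(AEF) = -40 ∩ CE · AB = 21]
6. A_y = -14  [2·signedArea(AEF) = -40 ∩ CE · AB = 21]
   → A = (-1, -14)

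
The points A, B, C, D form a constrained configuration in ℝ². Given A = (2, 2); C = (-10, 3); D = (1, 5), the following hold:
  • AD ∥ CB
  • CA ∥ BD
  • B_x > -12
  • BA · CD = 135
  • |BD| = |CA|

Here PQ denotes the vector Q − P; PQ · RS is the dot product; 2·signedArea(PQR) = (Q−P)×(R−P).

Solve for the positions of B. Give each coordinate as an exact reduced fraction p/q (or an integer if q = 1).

1. B_x = -11  [CA ∥ BD ∩ AD ∥ CB]
2. B_y = 6  [CA ∥ BD ∩ AD ∥ CB]
   → B = (-11, 6)

B = (-11, 6)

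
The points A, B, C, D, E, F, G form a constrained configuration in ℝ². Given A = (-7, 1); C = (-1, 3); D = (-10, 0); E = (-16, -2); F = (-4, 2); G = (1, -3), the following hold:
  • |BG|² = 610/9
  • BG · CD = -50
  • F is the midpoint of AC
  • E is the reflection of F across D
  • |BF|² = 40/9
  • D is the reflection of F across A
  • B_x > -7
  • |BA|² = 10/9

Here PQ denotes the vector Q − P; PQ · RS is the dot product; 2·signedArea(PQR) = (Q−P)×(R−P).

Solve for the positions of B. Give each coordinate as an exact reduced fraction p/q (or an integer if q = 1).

1. B_x = -6  [line 9·x + 3·y + 50 = 0 ∩ |BF|² = 40/9]
2. B_y = 4/3  [line 9·x + 3·y + 50 = 0 ∩ |BF|² = 40/9]
   → B = (-6, 4/3)

B = (-6, 4/3)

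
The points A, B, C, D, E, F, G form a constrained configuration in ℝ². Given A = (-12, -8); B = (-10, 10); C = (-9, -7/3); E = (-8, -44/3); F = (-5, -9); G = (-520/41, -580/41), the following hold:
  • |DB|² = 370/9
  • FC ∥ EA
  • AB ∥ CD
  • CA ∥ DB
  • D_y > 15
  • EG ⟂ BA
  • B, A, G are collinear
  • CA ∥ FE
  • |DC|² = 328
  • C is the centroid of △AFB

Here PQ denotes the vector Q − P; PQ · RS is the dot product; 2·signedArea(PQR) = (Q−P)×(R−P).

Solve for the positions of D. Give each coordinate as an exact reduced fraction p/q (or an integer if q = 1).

1. D_x = -7  [CA ∥ DB ∩ AB ∥ CD]
2. D_y = 47/3  [CA ∥ DB ∩ AB ∥ CD]
   → D = (-7, 47/3)

D = (-7, 47/3)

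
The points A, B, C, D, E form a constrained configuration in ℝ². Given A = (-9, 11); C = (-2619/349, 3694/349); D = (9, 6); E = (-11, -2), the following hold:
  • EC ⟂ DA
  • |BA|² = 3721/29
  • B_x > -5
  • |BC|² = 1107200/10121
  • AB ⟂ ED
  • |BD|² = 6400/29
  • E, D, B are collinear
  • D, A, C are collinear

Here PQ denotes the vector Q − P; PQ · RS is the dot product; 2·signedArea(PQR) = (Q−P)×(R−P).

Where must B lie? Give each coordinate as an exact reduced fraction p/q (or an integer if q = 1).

B = (-139/29, 14/29)

1. B_x = -139/29  [E, D, B are collinear ∩ AB ⟂ ED]
2. B_y = 14/29  [E, D, B are collinear ∩ AB ⟂ ED]
   → B = (-139/29, 14/29)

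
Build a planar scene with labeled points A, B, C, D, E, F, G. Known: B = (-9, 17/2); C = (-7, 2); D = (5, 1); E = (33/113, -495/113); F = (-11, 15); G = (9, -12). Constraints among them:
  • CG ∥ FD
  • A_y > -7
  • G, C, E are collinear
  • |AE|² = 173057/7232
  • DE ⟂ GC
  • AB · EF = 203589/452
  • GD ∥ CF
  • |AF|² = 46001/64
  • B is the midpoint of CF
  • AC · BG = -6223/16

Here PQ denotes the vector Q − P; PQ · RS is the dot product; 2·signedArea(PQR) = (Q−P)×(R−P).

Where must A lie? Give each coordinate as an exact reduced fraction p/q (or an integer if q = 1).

A = (9/2, -55/8)

1. A_x = 9/2  [AC · BG = -6223/16 ∩ AB · EF = 203589/452]
2. A_y = -55/8  [AC · BG = -6223/16 ∩ AB · EF = 203589/452]
   → A = (9/2, -55/8)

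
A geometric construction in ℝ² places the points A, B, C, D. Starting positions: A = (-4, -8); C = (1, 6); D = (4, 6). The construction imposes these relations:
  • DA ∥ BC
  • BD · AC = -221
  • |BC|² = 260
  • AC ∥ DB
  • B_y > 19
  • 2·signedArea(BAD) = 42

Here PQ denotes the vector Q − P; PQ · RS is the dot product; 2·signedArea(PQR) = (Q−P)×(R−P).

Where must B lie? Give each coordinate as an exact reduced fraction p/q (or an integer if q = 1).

1. B_x = 9  [DA ∥ BC ∩ AC ∥ DB]
2. B_y = 20  [DA ∥ BC ∩ AC ∥ DB]
   → B = (9, 20)

B = (9, 20)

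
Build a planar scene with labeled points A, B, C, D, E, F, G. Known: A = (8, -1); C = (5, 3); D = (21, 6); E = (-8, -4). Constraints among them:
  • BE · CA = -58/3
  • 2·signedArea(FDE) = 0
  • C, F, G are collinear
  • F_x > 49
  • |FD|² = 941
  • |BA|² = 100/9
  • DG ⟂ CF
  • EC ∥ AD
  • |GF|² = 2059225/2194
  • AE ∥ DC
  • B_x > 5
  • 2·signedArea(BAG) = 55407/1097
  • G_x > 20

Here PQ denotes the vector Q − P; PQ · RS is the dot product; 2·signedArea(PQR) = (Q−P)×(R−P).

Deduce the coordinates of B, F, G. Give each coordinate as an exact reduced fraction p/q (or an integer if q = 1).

B = (6, 5/3)
F = (50, 16)
G = (45125/2194, 16449/2194)

1. B_x = 6  [line -3·x + 4·y + 34/3 = 0 ∩ |BA|² = 100/9]
2. B_y = 5/3  [line -3·x + 4·y + 34/3 = 0 ∩ |BA|² = 100/9]
   → B = (6, 5/3)
3. F_x = 50  [line 10·x + -29·y + -36 = 0 ∩ |FD|² = 941]
4. F_y = 16  [line 10·x + -29·y + -36 = 0 ∩ |FD|² = 941]
   → F = (50, 16)
5. G_x = 45125/2194  [2·signedArea(BAG) = 55407/1097 ∩ C, F, G are collinear]
6. G_y = 16449/2194  [2·signedArea(BAG) = 55407/1097 ∩ C, F, G are collinear]
   → G = (45125/2194, 16449/2194)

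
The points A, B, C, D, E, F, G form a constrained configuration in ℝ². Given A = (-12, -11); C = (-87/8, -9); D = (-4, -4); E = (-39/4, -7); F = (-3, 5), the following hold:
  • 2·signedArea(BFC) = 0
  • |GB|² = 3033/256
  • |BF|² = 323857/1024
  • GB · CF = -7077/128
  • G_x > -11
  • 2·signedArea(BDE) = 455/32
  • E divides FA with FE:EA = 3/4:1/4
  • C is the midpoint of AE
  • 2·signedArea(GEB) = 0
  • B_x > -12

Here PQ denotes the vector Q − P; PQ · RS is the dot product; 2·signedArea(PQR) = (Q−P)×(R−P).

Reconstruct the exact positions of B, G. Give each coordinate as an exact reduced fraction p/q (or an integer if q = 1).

B = (-375/32, -21/2)
G = (-321/32, -15/2)

1. B_x = -375/32  [2·signedArea(BFC) = 0 ∩ 2·signedArea(BDE) = 455/32]
2. B_y = -21/2  [2·signedArea(BFC) = 0 ∩ 2·signedArea(BDE) = 455/32]
   → B = (-375/32, -21/2)
3. G_x = -321/32  [2·signedArea(GEB) = 0 ∩ GB · CF = -7077/128]
4. G_y = -15/2  [2·signedArea(GEB) = 0 ∩ GB · CF = -7077/128]
   → G = (-321/32, -15/2)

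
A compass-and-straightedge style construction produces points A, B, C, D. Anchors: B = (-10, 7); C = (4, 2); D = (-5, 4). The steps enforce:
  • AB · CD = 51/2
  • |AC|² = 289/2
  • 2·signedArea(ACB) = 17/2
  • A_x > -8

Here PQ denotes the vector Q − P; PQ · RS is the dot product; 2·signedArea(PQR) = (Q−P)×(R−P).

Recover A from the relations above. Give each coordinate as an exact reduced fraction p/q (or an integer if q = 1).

1. A_x = -15/2  [AB · CD = 51/2 ∩ 2·signedArea(ACB) = 17/2]
2. A_y = 11/2  [AB · CD = 51/2 ∩ 2·signedArea(ACB) = 17/2]
   → A = (-15/2, 11/2)

A = (-15/2, 11/2)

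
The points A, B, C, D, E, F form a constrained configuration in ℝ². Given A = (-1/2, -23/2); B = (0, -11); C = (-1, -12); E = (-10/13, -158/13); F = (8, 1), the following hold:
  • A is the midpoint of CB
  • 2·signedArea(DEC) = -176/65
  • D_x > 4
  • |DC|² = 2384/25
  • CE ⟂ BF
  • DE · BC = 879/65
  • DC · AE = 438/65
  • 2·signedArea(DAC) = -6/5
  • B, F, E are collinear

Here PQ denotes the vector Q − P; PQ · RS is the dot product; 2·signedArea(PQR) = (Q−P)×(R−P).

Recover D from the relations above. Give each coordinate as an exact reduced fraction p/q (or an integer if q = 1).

1. D_x = 23/5  [DE · BC = 879/65 ∩ DC · AE = 438/65]
2. D_y = -4  [DE · BC = 879/65 ∩ DC · AE = 438/65]
   → D = (23/5, -4)

D = (23/5, -4)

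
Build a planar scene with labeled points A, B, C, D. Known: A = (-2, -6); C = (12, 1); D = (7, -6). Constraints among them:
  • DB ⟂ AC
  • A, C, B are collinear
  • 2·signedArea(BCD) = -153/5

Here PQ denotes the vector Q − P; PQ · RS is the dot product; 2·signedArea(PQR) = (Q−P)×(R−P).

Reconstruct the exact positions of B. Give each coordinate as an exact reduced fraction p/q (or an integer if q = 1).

B = (26/5, -12/5)

1. B_x = 26/5  [A, C, B are collinear ∩ DB ⟂ AC]
2. B_y = -12/5  [A, C, B are collinear ∩ DB ⟂ AC]
   → B = (26/5, -12/5)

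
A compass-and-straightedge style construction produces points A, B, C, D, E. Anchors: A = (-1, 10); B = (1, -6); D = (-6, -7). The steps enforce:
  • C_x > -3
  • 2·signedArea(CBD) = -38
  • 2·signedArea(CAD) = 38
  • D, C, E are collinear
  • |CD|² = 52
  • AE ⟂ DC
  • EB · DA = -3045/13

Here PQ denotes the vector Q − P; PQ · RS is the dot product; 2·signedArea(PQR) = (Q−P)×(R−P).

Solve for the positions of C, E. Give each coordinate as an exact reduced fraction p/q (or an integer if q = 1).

1. C_x = -2  [2·signedArea(CBD) = -38 ∩ 2·signedArea(CAD) = 38]
2. C_y = -1  [2·signedArea(CBD) = -38 ∩ 2·signedArea(CAD) = 38]
   → C = (-2, -1)
3. E_x = 44/13  [D, C, E are collinear ∩ AE ⟂ DC]
4. E_y = 92/13  [D, C, E are collinear ∩ AE ⟂ DC]
   → E = (44/13, 92/13)

C = (-2, -1)
E = (44/13, 92/13)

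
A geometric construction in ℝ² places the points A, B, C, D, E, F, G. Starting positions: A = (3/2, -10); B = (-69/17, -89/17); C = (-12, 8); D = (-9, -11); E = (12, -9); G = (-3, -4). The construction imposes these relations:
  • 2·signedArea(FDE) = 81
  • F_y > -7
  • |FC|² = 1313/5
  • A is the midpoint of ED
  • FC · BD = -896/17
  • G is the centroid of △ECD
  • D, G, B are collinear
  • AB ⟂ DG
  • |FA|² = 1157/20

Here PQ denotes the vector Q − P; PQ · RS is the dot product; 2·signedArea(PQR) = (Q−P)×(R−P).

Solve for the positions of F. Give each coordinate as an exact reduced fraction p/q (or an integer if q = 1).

1. F_x = -27/5  [2·signedArea(FDE) = 81 ∩ FC · BD = -896/17]
2. F_y = -34/5  [2·signedArea(FDE) = 81 ∩ FC · BD = -896/17]
   → F = (-27/5, -34/5)

F = (-27/5, -34/5)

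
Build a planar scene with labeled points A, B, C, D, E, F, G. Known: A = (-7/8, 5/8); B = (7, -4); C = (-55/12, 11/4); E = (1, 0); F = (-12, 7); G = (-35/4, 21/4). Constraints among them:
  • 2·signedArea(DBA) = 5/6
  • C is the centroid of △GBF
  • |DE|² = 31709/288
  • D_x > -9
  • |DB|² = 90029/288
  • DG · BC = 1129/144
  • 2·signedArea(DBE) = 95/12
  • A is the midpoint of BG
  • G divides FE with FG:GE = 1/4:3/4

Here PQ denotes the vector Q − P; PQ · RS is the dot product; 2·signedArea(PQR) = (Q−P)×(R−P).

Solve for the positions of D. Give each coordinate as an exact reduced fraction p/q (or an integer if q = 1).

D = (-199/24, 39/8)

1. D_x = -199/24  [DG · BC = 1129/144 ∩ 2·signedArea(DBE) = 95/12]
2. D_y = 39/8  [DG · BC = 1129/144 ∩ 2·signedArea(DBE) = 95/12]
   → D = (-199/24, 39/8)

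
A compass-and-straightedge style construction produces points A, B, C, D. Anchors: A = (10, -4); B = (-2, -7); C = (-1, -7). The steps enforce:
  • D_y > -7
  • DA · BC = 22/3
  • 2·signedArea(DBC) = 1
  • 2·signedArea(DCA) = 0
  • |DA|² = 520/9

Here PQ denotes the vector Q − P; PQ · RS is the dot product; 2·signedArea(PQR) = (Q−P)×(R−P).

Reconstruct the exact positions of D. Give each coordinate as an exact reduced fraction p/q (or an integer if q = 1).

D = (8/3, -6)

1. D_x = 8/3  [2·signedArea(DCA) = 0 ∩ 2·signedArea(DBC) = 1]
2. D_y = -6  [2·signedArea(DCA) = 0 ∩ 2·signedArea(DBC) = 1]
   → D = (8/3, -6)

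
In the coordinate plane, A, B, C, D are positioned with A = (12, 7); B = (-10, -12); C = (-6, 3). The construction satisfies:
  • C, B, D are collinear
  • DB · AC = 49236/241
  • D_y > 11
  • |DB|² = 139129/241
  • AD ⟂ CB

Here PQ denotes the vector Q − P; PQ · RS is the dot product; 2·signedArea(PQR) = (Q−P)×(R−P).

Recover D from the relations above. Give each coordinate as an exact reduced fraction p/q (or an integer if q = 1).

1. D_x = -918/241  [C, B, D are collinear ∩ AD ⟂ CB]
2. D_y = 2703/241  [C, B, D are collinear ∩ AD ⟂ CB]
   → D = (-918/241, 2703/241)

D = (-918/241, 2703/241)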